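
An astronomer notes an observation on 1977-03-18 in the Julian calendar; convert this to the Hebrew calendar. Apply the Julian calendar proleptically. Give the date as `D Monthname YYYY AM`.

12 Nisan 5737 AM

Julian Day Number of the source date = 2443234.
Converting JDN 2443234 to the Hebrew calendar gives 12 Nisan 5737 AM.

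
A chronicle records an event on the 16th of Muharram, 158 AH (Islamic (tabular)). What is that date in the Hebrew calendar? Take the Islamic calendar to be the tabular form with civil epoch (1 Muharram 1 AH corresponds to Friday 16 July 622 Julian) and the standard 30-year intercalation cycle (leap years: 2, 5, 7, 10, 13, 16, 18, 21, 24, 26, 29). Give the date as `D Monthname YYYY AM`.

Both dates share Julian Day Number 2004091; in the Hebrew calendar that is 17 Kislev 4535 AM.

17 Kislev 4535 AM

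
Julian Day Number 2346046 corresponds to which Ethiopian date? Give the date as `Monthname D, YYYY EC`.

Yekatit 21, 1703 EC

The Gregorian equivalent of JDN 2346046 is 26 February 1711.
In the Ethiopian calendar that day is Yekatit 21, 1703 EC.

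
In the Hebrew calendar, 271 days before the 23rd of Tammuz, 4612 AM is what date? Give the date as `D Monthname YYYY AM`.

JDN of the 23rd of Tammuz, 4612 AM = 2032447.
2032447 − 271 = 2032176.
JDN 2032176 in the Hebrew calendar is 19 Cheshvan 4612 AM.

19 Cheshvan 4612 AM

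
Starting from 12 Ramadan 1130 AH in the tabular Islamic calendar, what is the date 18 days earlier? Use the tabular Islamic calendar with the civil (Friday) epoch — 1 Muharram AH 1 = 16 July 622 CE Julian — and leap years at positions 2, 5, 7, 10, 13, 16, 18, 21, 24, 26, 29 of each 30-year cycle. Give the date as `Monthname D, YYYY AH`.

JDN of 12 Ramadan 1130 AH = 2348767.
2348767 − 18 = 2348749.
JDN 2348749 in the tabular Islamic calendar is Sha'ban 23, 1130 AH.

Sha'ban 23, 1130 AH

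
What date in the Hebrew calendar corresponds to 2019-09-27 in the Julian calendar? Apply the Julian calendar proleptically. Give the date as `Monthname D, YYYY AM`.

Both dates share Julian Day Number 2458767; in the Hebrew calendar that is 11 Tishrei 5780 AM.

Tishrei 11, 5780 AM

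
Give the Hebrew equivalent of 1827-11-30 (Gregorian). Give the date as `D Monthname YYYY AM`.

11 Kislev 5588 AM

Julian Day Number of the source date = 2388691.
Converting JDN 2388691 to the Hebrew calendar gives 11 Kislev 5588 AM.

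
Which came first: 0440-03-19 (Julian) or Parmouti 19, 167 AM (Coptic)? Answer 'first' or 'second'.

First date → JDN 1881846; second date → JDN 1885889.
JDN 1881846 < JDN 1885889, so the first date is earlier.

first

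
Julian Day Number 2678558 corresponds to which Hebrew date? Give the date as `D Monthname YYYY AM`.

The Gregorian equivalent of JDN 2678558 is 17 July 2621.
In the Hebrew calendar that day is 5 Av 6381 AM.

5 Av 6381 AM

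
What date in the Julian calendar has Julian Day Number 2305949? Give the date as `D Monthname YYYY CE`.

The Gregorian equivalent of JDN 2305949 is 16 May 1601.
In the Julian calendar that day is 6 May 1601 CE.

6 May 1601 CE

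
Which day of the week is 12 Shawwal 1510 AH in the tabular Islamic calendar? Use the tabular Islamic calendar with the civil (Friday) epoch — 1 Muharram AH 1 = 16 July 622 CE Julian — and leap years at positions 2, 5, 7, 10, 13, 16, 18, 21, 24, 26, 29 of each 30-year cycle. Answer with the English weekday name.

In the Gregorian calendar this is 15 May 2087 (JDN 2483456).
2483456 ≡ 3 (mod 7); counting from Monday = 0 gives Thursday.

Thursday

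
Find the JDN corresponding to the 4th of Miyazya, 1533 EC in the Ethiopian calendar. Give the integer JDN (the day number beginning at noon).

Equivalently 9 April 1541 (proleptic Gregorian).
JDN 2299161 is 15 October 1582 CE (Gregorian); the target day is −15164 days from there, so JDN = 2283997.

2283997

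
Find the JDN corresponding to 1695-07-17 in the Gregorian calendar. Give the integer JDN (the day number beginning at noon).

2340344

JDN 2451545 is 1 January 2000 CE (Gregorian); the target day is −111201 days from there, so JDN = 2340344.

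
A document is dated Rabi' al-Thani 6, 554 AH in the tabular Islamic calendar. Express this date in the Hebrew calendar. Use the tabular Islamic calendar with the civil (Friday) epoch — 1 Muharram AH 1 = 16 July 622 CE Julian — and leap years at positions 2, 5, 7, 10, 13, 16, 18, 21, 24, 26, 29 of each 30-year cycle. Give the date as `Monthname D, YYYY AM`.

Iyar 8, 4919 AM

Both dates share Julian Day Number 2144499; in the Hebrew calendar that is 8 Iyar 4919 AM.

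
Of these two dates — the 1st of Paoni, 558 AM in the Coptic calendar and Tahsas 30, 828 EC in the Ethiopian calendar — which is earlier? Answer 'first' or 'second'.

second

Converting both to JDN: 2028744 vs 2026402; the smaller is the second.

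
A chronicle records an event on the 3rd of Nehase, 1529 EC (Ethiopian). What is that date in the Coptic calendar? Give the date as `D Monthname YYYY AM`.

3 Mesori 1253 AM

Julian Day Number of the source date = 2282655.
Converting JDN 2282655 to the Coptic calendar gives 3 Mesori 1253 AM.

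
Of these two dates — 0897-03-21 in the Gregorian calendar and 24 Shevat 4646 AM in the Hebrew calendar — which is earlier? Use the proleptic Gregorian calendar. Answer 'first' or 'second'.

Converting both to JDN: 2048763 vs 2044702; the smaller is the second.

second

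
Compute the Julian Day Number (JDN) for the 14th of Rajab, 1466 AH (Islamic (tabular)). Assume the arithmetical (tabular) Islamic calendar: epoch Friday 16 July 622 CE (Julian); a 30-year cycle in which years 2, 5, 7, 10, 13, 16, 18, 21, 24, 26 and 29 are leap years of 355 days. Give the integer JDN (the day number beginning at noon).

2467777

In the Gregorian calendar the same day is 10 June 2044.
JDN 2400001 is 17 November 1858 CE (Gregorian), MJD 0; the target day is +67776 days from there, so JDN = 2467777.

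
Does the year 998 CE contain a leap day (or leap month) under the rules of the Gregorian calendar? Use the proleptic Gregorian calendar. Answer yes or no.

no

998 is not divisible by 4, so it is a common year.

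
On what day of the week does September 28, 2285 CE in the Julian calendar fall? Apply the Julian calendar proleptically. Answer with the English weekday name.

Tuesday

In the Gregorian calendar this is 13 October 2285 (JDN 2555925).
JDN 2555925 mod 7 = 1, and JDN 0 was a Monday, so this is a Tuesday.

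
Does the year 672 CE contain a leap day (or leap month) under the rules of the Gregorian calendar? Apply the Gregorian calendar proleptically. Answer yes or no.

yes

672 is divisible by 4 and not by 100, so it is a leap year.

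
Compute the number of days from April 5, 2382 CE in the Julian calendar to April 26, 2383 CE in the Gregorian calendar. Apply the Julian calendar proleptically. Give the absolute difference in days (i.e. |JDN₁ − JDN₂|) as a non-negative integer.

370

First date → JDN 2591178; second date → JDN 2591548.
The interval is |2591178 − 2591548| = 370 days.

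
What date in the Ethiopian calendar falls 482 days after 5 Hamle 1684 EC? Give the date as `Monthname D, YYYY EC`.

JDN of 5 Hamle 1684 EC = 2339241.
2339241 + 482 = 2339723.
JDN 2339723 in the Ethiopian calendar is Tikimt 27, 1686 EC.

Tikimt 27, 1686 EC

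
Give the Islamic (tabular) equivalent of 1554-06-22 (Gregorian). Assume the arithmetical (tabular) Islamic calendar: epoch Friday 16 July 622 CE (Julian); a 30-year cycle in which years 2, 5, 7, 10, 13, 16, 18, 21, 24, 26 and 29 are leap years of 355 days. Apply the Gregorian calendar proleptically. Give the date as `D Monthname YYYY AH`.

11 Rajab 961 AH

Both dates share Julian Day Number 2288819; in the tabular Islamic calendar that is 11 Rajab 961 AH.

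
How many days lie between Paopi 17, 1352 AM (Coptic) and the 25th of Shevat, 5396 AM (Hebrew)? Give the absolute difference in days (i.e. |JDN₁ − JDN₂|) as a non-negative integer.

99

JDN of the first date = 2318529.
JDN of the second date = 2318628.
|2318628 − 2318529| = 99.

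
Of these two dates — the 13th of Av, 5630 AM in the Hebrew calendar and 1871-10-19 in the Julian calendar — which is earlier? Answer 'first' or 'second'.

first

The two dates have Julian Day Numbers 2404285 and 2404732 respectively.
Since 2404285 < 2404732, the first date comes first.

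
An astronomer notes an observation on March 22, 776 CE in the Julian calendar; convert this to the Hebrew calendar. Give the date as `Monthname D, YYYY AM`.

The source date corresponds to 26 March 776 in the proleptic Gregorian calendar (JDN 2004573).
That day falls on 26 Adar II 4536 AM in the Hebrew calendar.

Adar II 26, 4536 AM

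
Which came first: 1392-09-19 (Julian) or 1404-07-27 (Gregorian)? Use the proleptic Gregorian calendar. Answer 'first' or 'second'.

first

First date → JDN 2229748; second date → JDN 2234068.
JDN 2229748 < JDN 2234068, so the first date is earlier.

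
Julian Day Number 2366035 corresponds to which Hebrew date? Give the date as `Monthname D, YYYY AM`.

Kislev 5, 5526 AM

JDN 2366035 is 18 November 1765 in the Gregorian calendar.
In the Hebrew calendar that day is Kislev 5, 5526 AM.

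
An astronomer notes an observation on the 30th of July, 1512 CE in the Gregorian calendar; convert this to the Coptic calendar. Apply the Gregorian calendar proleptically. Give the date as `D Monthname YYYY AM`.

26 Epip 1228 AM

Both dates share Julian Day Number 2273517; in the Coptic calendar that is 26 Epip 1228 AM.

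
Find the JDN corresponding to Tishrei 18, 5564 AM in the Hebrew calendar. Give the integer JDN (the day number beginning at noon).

In the Gregorian calendar the same day is 4 October 1803.
JDN 2400001 is 17 November 1858 CE (Gregorian), MJD 0; the target day is −20133 days from there, so JDN = 2379868.

2379868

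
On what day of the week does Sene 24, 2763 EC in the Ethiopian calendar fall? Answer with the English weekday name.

Wednesday

Equivalently 7 July 2771 Gregorian, JDN 2733334.
Since JDN mod 7 = 2 (0 = Monday), the day is Wednesday.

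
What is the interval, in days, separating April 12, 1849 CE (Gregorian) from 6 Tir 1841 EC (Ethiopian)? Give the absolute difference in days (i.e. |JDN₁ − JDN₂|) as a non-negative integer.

JDN of the first date = 2396495.
JDN of the second date = 2396406.
|2396406 − 2396495| = 89.

89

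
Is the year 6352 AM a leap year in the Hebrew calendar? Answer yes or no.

Hebrew year 6352 is year 6 of its 19-year Metonic cycle; leap years are at positions 3, 6, 8, 11, 14, 17, 19, so it is a leap year (13 months).

yes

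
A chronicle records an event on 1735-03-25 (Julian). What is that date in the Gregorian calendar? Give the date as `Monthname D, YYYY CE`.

At this point the Julian calendar is 11 days behind the Gregorian.
25 March 1735 Julian + 11 days → 5 April 1735 Gregorian.

April 5, 1735 CE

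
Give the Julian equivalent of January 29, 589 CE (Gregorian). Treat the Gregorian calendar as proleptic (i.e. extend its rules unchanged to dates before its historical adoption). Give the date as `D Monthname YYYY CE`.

For dates in this range the Gregorian date is 2 days ahead of the Julian.
29 January 589 Gregorian − 2 days → 27 January 589 Julian.

27 January 589 CE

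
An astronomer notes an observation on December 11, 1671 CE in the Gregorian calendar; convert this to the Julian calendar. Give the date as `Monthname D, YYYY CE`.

December 1, 1671 CE

The Julian–Gregorian offset here is 10 days (Julian trailing).
11 December 1671 Gregorian − 10 days → 1 December 1671 Julian.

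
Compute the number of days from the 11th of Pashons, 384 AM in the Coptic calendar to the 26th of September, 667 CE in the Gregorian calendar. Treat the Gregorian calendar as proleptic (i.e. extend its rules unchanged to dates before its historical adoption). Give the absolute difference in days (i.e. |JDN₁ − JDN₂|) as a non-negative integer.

226

JDN of the first date = 1965171.
JDN of the second date = 1964945.
|1964945 − 1965171| = 226.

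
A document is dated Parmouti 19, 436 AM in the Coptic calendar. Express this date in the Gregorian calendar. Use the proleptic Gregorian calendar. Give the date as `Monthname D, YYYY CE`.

Both dates share Julian Day Number 1984142; in the Gregorian calendar that is 18 April 720 CE.

April 18, 720 CE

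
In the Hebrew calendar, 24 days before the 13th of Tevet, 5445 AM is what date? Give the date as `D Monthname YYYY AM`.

19 Kislev 5445 AM

Counting 24 days back from JDN 2336483 reaches JDN 2336459, which is 19 Kislev 5445 AM.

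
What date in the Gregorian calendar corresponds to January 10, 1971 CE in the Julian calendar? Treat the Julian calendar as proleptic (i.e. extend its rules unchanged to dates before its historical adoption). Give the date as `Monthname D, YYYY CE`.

January 23, 1971 CE

The Julian–Gregorian offset here is 13 days (Julian trailing).
10 January 1971 Julian + 13 days → 23 January 1971 Gregorian.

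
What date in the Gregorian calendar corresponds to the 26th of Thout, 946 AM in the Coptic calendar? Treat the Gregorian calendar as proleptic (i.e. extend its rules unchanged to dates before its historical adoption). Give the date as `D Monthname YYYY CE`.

30 September 1229 CE

Julian Day Number of the source date = 2170216.
Converting JDN 2170216 to the Gregorian calendar gives 30 September 1229 CE.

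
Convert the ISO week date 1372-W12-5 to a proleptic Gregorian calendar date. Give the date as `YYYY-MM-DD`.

ISO week 1 of 1372 is the week containing the first Thursday of 1372.
Week 12, day 5 (Friday) lands on 1372-03-20.

1372-03-20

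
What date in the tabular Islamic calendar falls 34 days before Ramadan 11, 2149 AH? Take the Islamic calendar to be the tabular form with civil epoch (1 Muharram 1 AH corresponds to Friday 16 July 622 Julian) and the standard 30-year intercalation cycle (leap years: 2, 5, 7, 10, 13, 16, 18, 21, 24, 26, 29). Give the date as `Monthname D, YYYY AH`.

Counting 34 days back from JDN 2709866 reaches JDN 2709832, which is Sha'ban 6, 2149 AH.

Sha'ban 6, 2149 AH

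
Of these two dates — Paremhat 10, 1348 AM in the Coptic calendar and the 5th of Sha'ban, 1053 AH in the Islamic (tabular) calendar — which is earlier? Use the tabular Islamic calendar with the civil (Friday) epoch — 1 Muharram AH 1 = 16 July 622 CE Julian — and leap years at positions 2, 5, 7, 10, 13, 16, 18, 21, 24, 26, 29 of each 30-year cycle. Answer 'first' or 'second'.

first

Converting both to JDN: 2317211 vs 2321445; the smaller is the first.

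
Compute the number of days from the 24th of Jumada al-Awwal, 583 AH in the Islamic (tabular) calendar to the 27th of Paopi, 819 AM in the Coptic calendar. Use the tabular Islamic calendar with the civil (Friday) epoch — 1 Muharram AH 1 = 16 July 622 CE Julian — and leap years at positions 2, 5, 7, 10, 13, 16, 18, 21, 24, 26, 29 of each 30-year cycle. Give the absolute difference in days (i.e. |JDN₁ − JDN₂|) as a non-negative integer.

JDN of the first date = 2154822.
JDN of the second date = 2123860.
|2123860 − 2154822| = 30962.

30962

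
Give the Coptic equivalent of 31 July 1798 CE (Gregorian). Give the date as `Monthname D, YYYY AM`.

Epip 26, 1514 AM

Julian Day Number of the source date = 2377978.
Converting JDN 2377978 to the Coptic calendar gives 26 Epip 1514 AM.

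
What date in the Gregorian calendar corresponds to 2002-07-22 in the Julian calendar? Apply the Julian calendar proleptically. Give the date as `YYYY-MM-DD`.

2002-08-04

At this point the Julian calendar is 13 days behind the Gregorian.
22 July 2002 Julian + 13 days → 4 August 2002 Gregorian.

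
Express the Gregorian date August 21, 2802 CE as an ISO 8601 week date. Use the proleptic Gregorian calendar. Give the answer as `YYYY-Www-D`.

2802-W34-3

The weekday is Wednesday (ISO weekday 3).
That Wednesday belongs to ISO week 34 of ISO year 2802.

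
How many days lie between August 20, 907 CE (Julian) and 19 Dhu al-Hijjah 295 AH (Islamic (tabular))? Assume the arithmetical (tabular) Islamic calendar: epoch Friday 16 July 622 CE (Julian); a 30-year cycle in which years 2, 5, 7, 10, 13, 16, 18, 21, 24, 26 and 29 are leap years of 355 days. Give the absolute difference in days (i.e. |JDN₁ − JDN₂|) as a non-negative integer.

JDN of the first date = 2052571.
JDN of the second date = 2052967.
|2052967 − 2052571| = 396.

396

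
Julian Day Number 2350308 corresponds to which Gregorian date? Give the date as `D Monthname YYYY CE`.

28 October 1722 CE

Counting from JDN 2299161 = 15 Oct 1582 gives an offset of 51147 days.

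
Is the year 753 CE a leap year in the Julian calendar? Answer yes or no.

753 mod 4 = 1, so it is a common year in the Julian calendar.

no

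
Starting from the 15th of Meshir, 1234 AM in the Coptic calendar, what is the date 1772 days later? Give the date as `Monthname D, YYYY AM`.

The starting date is JDN 2275547; 2275547 + 1772 = 2277319.
JDN 2277319 corresponds to Koiak 21, 1239 AM.

Koiak 21, 1239 AM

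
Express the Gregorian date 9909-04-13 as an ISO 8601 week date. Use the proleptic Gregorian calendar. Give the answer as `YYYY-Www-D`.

The weekday is Tuesday (ISO weekday 2).
That Tuesday belongs to ISO week 15 of ISO year 9909.

9909-W15-2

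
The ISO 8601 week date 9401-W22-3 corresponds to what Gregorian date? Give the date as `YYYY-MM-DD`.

ISO week 1 of 9401 is the week containing the first Thursday of 9401.
Week 22, day 3 (Wednesday) lands on 9401-05-27.

9401-05-27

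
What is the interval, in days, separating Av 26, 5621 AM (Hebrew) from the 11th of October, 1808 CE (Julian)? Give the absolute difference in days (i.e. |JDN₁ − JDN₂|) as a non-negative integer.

First date → JDN 2400990; second date → JDN 2381714.
The interval is |2400990 − 2381714| = 19276 days.

19276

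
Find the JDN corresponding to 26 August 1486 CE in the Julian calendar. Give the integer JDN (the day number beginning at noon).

In the proleptic Gregorian calendar the same day is 4 September 1486.
JDN 2451545 is 1 January 2000 CE (Gregorian); the target day is −187488 days from there, so JDN = 2264057.

2264057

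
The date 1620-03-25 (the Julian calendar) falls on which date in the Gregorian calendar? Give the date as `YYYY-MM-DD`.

1620-04-04

At this point the Julian calendar is 10 days behind the Gregorian.
25 March 1620 Julian + 10 days → 4 April 1620 Gregorian.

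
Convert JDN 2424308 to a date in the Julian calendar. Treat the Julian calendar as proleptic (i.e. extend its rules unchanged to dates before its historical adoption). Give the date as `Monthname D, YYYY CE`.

May 24, 1925 CE

The Gregorian equivalent of JDN 2424308 is 6 June 1925.
In the Julian calendar that day is May 24, 1925 CE.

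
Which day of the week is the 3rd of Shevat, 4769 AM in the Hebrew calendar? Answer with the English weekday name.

Equivalently 7 January 1009 Gregorian, JDN 2089596.
Since JDN mod 7 = 5 (0 = Monday), the day is Saturday.

Saturday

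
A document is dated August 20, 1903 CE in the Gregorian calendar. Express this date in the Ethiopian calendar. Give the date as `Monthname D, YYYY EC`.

Nehase 14, 1895 EC

Julian Day Number of the source date = 2416347.
Converting JDN 2416347 to the Ethiopian calendar gives 14 Nehase 1895 EC.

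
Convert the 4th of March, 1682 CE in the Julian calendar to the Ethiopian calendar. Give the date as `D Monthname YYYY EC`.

8 Megabit 1674 EC

Both dates share Julian Day Number 2335471; in the Ethiopian calendar that is 8 Megabit 1674 EC.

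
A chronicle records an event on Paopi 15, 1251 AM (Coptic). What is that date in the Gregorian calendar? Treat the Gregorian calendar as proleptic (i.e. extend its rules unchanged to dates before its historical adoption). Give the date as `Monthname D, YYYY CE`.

October 22, 1534 CE

Both dates share Julian Day Number 2281636; in the Gregorian calendar that is 22 October 1534 CE.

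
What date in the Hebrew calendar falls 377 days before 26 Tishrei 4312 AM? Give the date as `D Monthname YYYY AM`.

JDN of 26 Tishrei 4312 AM = 1922594.
1922594 − 377 = 1922217.
JDN 1922217 in the Hebrew calendar is 2 Cheshvan 4311 AM.

2 Cheshvan 4311 AM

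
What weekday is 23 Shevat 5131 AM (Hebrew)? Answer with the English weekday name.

This is JDN 2221855 (17 February 1371 Gregorian).
JDN 2221855 mod 7 = 6, and JDN 0 was a Monday, so this is a Sunday.

Sunday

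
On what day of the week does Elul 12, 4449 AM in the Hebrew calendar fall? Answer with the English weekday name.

Thursday

Equivalently 5 September 689 Gregorian, JDN 1972960.
1972960 ≡ 3 (mod 7); counting from Monday = 0 gives Thursday.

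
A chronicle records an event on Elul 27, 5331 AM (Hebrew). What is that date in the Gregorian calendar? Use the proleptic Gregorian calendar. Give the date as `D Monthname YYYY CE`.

27 September 1571 CE

Julian Day Number of the source date = 2295125.
Converting JDN 2295125 to the Gregorian calendar gives 27 September 1571 CE.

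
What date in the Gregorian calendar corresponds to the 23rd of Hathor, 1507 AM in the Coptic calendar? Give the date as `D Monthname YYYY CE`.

Julian Day Number of the source date = 2375178.
Converting JDN 2375178 to the Gregorian calendar gives 30 November 1790 CE.

30 November 1790 CE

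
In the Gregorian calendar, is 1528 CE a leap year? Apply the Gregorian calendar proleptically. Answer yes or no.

yes

1528 is divisible by 4 and not by 100, so it is a leap year.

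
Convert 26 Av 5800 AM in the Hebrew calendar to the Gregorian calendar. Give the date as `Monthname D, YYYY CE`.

Both dates share Julian Day Number 2466372; in the Gregorian calendar that is 5 August 2040 CE.

August 5, 2040 CE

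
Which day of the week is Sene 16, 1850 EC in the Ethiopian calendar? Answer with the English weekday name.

Tuesday

Equivalently 22 June 1858 Gregorian, JDN 2399853.
Since JDN mod 7 = 1 (0 = Monday), the day is Tuesday.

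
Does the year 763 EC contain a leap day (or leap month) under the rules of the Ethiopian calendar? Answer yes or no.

yes

763 mod 4 = 3; in the Ethiopian calendar a year is leap when year mod 4 = 3, so it is a leap year.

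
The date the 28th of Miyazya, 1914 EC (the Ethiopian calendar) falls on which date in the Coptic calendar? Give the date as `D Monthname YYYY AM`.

The source date corresponds to 6 May 1922 in the Gregorian calendar (JDN 2423181).
That day falls on 28 Parmouti 1638 AM in the Coptic calendar.

28 Parmouti 1638 AM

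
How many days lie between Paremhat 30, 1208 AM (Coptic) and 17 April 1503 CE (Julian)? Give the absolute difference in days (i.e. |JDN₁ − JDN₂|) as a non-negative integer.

4039

JDN of the first date = 2266096.
JDN of the second date = 2270135.
|2270135 − 2266096| = 4039.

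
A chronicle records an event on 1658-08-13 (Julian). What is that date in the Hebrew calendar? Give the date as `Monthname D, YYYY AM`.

The source date corresponds to 23 August 1658 in the Gregorian calendar (JDN 2326867).
That day falls on 24 Av 5418 AM in the Hebrew calendar.

Av 24, 5418 AM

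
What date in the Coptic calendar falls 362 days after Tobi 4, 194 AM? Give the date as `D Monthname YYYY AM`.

1 Tobi 195 AM

Counting 362 days forward from JDN 1895646 reaches JDN 1896008, which is 1 Tobi 195 AM.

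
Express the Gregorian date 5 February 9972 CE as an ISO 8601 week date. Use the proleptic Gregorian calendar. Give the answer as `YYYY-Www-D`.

The weekday is Saturday (ISO weekday 6).
That Saturday belongs to ISO week 5 of ISO year 9972.

9972-W05-6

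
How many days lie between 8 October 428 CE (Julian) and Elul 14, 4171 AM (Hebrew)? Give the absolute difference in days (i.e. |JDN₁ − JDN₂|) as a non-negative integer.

6260

JDN of the first date = 1877666.
JDN of the second date = 1871406.
|1871406 − 1877666| = 6260.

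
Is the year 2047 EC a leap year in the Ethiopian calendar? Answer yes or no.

2047 mod 4 = 3; in the Ethiopian calendar a year is leap when year mod 4 = 3, so it is a leap year.

yes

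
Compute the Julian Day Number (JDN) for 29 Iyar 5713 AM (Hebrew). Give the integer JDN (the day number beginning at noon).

In the Gregorian calendar the same day is 14 May 1953.
JDN 2400001 is 17 November 1858 CE (Gregorian), MJD 0; the target day is +34511 days from there, so JDN = 2434512.

2434512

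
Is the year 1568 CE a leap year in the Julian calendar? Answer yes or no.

yes

1568 mod 4 = 0, so it is a leap year in the Julian calendar.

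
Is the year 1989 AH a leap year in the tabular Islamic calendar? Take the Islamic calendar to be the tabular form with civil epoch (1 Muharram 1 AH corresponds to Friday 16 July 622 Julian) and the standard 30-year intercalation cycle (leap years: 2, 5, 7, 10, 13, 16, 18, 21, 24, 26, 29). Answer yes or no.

Year 1989 AH is year 9 of its 30-year cycle; leap positions are 2, 5, 7, 10, 13, 16, 18, 21, 24, 26, 29, so it is a common year (354 days).

no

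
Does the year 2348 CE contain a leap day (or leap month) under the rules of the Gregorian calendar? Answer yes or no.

2348 is divisible by 4 and not by 100, so it is a leap year.

yes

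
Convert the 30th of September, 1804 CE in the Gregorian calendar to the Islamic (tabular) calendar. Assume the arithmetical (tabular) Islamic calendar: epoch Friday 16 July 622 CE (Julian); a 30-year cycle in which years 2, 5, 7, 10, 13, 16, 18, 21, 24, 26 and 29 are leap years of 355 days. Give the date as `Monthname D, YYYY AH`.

Julian Day Number of the source date = 2380230.
Converting JDN 2380230 to the tabular Islamic calendar gives 24 Jumada al-Thani 1219 AH.

Jumada al-Thani 24, 1219 AH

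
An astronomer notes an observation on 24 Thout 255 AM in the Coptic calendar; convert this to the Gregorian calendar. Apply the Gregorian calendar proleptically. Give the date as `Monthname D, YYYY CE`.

Julian Day Number of the source date = 1917826.
Converting JDN 1917826 to the Gregorian calendar gives 23 September 538 CE.

September 23, 538 CE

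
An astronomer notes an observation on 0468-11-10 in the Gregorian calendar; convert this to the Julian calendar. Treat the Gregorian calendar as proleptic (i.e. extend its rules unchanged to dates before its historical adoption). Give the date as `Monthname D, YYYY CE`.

November 9, 468 CE

At this point the Julian calendar is 1 day behind the Gregorian.
10 November 468 Gregorian − 1 day → 9 November 468 Julian.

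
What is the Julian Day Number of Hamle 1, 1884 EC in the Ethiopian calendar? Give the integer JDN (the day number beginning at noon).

2412287

Equivalently 7 July 1892 (Gregorian).
JDN 2299161 is 15 October 1582 CE (Gregorian); the target day is +113126 days from there, so JDN = 2412287.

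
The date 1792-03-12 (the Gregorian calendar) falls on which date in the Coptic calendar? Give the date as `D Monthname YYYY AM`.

Both dates share Julian Day Number 2375646; in the Coptic calendar that is 5 Paremhat 1508 AM.

5 Paremhat 1508 AM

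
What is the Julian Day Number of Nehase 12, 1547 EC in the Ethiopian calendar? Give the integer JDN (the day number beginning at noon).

2289238

Equivalently 15 August 1555 (proleptic Gregorian).
JDN 2451545 is 1 January 2000 CE (Gregorian); the target day is −162307 days from there, so JDN = 2289238.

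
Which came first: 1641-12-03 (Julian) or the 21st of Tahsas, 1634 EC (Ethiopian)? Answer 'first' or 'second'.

first

First date → JDN 2320770; second date → JDN 2320784.
JDN 2320770 < JDN 2320784, so the first date is earlier.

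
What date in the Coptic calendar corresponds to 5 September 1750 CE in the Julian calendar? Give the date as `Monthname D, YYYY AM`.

Thout 8, 1467 AM

Julian Day Number of the source date = 2360493.
Converting JDN 2360493 to the Coptic calendar gives 8 Thout 1467 AM.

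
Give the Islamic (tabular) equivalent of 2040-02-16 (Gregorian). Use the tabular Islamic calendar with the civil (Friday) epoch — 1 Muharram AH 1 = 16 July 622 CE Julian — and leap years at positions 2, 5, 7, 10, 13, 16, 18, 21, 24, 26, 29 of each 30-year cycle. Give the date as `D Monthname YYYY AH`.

Julian Day Number of the source date = 2466201.
Converting JDN 2466201 to the tabular Islamic calendar gives 2 Safar 1462 AH.

2 Safar 1462 AH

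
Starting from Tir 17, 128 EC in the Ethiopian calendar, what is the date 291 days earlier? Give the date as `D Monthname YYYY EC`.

2 Miyazya 127 EC

Counting 291 days back from JDN 1770744 reaches JDN 1770453, which is 2 Miyazya 127 EC.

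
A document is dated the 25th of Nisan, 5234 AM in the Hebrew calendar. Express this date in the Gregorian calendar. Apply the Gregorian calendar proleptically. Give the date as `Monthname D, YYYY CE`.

Julian Day Number of the source date = 2259538.
Converting JDN 2259538 to the Gregorian calendar gives 21 April 1474 CE.

April 21, 1474 CE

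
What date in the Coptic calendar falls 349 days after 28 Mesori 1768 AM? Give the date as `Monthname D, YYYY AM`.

Mesori 12, 1769 AM

The starting date is JDN 2470784; 2470784 + 349 = 2471133.
JDN 2471133 corresponds to Mesori 12, 1769 AM.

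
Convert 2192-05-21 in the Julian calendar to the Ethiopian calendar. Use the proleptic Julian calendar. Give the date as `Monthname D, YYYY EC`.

Ginbot 26, 2184 EC

Both dates share Julian Day Number 2521827; in the Ethiopian calendar that is 26 Ginbot 2184 EC.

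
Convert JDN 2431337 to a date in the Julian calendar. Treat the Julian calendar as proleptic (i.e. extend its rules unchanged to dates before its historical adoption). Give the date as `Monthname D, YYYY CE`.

August 21, 1944 CE

JDN 2431337 is 3 September 1944 in the Gregorian calendar.
In the Julian calendar that day is August 21, 1944 CE.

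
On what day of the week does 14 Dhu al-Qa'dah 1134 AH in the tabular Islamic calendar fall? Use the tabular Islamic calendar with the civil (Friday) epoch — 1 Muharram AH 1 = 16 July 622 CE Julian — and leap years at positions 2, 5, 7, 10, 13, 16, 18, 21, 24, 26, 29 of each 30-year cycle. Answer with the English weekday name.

Wednesday

In the Gregorian calendar this is 26 August 1722 (JDN 2350245).
JDN 2350245 mod 7 = 2, and JDN 0 was a Monday, so this is a Wednesday.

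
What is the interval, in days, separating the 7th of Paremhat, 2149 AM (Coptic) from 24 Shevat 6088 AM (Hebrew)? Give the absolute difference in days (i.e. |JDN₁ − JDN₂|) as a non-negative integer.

First date → JDN 2609773; second date → JDN 2571380.
The interval is |2609773 − 2571380| = 38393 days.

38393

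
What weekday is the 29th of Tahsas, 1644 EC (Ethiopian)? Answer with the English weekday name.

Friday

Equivalently 5 January 1652 Gregorian, JDN 2324445.
Since JDN mod 7 = 4 (0 = Monday), the day is Friday.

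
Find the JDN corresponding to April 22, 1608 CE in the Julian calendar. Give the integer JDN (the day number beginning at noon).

2308492

Equivalently 2 May 1608 (Gregorian).
JDN 2299161 is 15 October 1582 CE (Gregorian); the target day is +9331 days from there, so JDN = 2308492.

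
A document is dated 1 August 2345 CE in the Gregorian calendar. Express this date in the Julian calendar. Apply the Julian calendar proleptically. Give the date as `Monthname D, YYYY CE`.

At this point the Julian calendar is 16 days behind the Gregorian.
1 August 2345 Gregorian − 16 days → 16 July 2345 Julian.

July 16, 2345 CE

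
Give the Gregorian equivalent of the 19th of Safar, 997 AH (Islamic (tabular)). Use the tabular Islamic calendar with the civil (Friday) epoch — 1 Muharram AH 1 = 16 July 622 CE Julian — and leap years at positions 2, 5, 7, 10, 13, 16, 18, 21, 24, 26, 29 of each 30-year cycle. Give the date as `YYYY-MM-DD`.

1589-01-07

Julian Day Number of the source date = 2301437.
Converting JDN 2301437 to the Gregorian calendar gives 7 January 1589 CE.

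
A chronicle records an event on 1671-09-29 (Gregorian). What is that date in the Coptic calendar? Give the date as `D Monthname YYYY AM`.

Julian Day Number of the source date = 2331652.
Converting JDN 2331652 to the Coptic calendar gives 21 Thout 1388 AM.

21 Thout 1388 AM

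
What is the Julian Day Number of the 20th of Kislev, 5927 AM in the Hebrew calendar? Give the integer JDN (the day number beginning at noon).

2512521

In the Gregorian calendar the same day is 12 December 2166.
JDN 2400001 is 17 November 1858 CE (Gregorian), MJD 0; the target day is +112520 days from there, so JDN = 2512521.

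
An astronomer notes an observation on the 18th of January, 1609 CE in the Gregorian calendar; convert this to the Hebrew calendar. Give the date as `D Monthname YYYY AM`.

Both dates share Julian Day Number 2308753; in the Hebrew calendar that is 13 Shevat 5369 AM.

13 Shevat 5369 AM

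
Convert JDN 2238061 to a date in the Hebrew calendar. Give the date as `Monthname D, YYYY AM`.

JDN 2238061 is 3 July 1415 in the proleptic Gregorian calendar.
In the Hebrew calendar that day is Tammuz 16, 5175 AM.

Tammuz 16, 5175 AM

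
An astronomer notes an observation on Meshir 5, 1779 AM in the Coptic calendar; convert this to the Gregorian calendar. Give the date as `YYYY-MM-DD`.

2063-02-12

Both dates share Julian Day Number 2474598; in the Gregorian calendar that is 12 February 2063 CE.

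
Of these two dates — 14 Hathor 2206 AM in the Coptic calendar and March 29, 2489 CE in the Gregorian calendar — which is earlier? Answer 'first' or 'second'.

The two dates have Julian Day Numbers 2630479 and 2630237 respectively.
Since 2630237 < 2630479, the second date comes first.

second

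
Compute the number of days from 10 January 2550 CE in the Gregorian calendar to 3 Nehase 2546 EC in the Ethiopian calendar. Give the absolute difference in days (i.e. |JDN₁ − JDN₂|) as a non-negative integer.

First date → JDN 2652438; second date → JDN 2654114.
The interval is |2652438 − 2654114| = 1676 days.

1676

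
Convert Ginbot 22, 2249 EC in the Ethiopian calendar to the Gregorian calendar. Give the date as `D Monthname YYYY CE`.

1 June 2257 CE

Julian Day Number of the source date = 2545564.
Converting JDN 2545564 to the Gregorian calendar gives 1 June 2257 CE.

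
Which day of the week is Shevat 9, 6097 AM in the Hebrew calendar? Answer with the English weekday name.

This is JDN 2574643 (12 January 2337 Gregorian).
2574643 ≡ 1 (mod 7); counting from Monday = 0 gives Tuesday.

Tuesday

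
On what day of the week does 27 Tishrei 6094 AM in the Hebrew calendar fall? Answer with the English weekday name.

In the Gregorian calendar this is 7 October 2333 (JDN 2573450).
JDN 2573450 mod 7 = 5, and JDN 0 was a Monday, so this is a Saturday.

Saturday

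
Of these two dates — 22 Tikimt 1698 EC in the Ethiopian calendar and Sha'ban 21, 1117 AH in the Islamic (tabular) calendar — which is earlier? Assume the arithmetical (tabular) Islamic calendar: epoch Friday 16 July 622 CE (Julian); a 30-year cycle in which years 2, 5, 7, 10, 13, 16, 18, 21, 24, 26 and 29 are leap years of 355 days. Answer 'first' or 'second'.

first

Converting both to JDN: 2344101 vs 2344140; the smaller is the first.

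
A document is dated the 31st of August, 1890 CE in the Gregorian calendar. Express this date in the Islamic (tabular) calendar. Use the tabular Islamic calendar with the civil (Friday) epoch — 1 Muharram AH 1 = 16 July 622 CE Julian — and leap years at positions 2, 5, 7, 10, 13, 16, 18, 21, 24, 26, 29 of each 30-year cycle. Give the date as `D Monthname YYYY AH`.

15 Muharram 1308 AH

Julian Day Number of the source date = 2411611.
Converting JDN 2411611 to the tabular Islamic calendar gives 15 Muharram 1308 AH.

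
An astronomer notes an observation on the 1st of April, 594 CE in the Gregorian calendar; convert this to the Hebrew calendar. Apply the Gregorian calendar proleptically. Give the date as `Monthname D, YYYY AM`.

Nisan 3, 4354 AM

Julian Day Number of the source date = 1938105.
Converting JDN 1938105 to the Hebrew calendar gives 3 Nisan 4354 AM.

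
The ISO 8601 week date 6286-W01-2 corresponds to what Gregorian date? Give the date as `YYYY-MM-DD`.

ISO week 1 of 6286 is the week containing the first Thursday of 6286.
Week 1, day 2 (Tuesday) lands on 6286-01-05.

6286-01-05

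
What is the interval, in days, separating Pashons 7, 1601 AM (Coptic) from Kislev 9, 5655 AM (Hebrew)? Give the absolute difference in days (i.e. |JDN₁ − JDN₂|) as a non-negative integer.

3494

JDN of the first date = 2409676.
JDN of the second date = 2413170.
|2413170 − 2409676| = 3494.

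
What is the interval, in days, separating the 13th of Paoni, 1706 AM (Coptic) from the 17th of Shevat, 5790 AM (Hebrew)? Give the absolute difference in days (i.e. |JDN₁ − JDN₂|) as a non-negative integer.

14460

JDN of the first date = 2448063.
JDN of the second date = 2462523.
|2462523 − 2448063| = 14460.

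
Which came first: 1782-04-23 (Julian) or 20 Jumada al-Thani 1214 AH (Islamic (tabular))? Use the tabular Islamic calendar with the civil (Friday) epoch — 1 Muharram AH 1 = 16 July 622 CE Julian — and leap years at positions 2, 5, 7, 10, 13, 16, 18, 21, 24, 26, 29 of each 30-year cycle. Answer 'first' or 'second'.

first

The two dates have Julian Day Numbers 2372046 and 2378454 respectively.
Since 2372046 < 2378454, the first date comes first.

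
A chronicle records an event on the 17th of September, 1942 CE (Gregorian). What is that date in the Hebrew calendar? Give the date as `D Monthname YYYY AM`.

6 Tishrei 5703 AM

Julian Day Number of the source date = 2430620.
Converting JDN 2430620 to the Hebrew calendar gives 6 Tishrei 5703 AM.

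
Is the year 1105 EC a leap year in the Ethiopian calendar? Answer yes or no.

1105 mod 4 = 1; in the Ethiopian calendar a year is leap when year mod 4 = 3, so it is a common year.

no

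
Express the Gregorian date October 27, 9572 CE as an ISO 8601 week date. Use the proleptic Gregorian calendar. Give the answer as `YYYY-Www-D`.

The weekday is Friday (ISO weekday 5).
That Friday belongs to ISO week 43 of ISO year 9572.

9572-W43-5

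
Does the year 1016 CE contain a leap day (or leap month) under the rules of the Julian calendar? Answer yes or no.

yes

1016 mod 4 = 0, so it is a leap year in the Julian calendar.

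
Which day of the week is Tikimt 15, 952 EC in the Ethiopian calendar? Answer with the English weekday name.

This is JDN 2071618 (18 October 959 Gregorian).
2071618 ≡ 3 (mod 7); counting from Monday = 0 gives Thursday.

Thursday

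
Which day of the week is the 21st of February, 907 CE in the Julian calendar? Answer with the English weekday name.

Saturday

In the proleptic Gregorian calendar this is 26 February 907 (JDN 2052391).
Since JDN mod 7 = 5 (0 = Monday), the day is Saturday.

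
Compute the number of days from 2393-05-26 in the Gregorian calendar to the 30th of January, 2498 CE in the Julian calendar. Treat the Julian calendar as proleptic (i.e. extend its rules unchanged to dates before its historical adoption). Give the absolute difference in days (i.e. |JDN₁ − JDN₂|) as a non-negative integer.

38251

First date → JDN 2595231; second date → JDN 2633482.
The interval is |2595231 − 2633482| = 38251 days.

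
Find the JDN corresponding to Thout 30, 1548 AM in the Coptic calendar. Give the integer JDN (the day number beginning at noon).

In the Gregorian calendar the same day is 10 October 1831.
JDN 2400001 is 17 November 1858 CE (Gregorian), MJD 0; the target day is −9900 days from there, so JDN = 2390101.

2390101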